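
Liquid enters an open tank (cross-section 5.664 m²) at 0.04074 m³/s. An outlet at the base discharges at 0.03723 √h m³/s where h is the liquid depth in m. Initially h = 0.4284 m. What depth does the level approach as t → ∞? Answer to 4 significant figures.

Unsteady balance on liquid volume: A dh/dt = Q_in − 0.03723 √h. At steady state dh/dt = 0:
Q_in = 0.03723 √h_ss ⇒ √h_ss = 0.04074/0.03723 = 1.09428.
h_ss = 1.09428² = 1.19745 m. (Since h₀ = 0.4284 m < h_ss, the level will rise toward this value.)

1.197 m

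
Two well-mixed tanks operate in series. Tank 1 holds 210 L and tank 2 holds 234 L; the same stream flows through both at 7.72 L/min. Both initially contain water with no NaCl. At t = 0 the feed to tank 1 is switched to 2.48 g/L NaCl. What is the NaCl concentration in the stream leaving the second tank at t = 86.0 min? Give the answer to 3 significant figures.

1.98 g/L

Each tank obeys Vᵢ dCᵢ/dt = Q(Cᵢ₋₁ − Cᵢ), so τᵢ = Vᵢ/Q.
τ₁ = 210/7.72 = 27.202 min; τ₂ = 234/7.72 = 30.311 min.
Tank 1: C₁ = C_in(1 − e^(−t/τ₁)). Tank 2 (τ₁ ≠ τ₂): C₂ = C_in[1 − (τ₁ e^(−t/τ₁) − τ₂ e^(−t/τ₂))/(τ₁ − τ₂)].
At t = 86.0: e^(−t/τ₁) = 0.042361, e^(−t/τ₂) = 0.058586.
C₂ = 2.48·[1 − (27.202·0.042361 − 30.311·0.058586)/(-3.1088)] = 2.48·0.79945 = 1.9826 g/L.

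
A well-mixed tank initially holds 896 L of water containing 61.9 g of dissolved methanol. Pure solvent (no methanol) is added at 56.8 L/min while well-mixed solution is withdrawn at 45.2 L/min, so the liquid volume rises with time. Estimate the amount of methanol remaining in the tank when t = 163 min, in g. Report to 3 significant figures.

Let m(t) be the amount of methanol. Volume: V(t) = V₀ + (Q_in − Q_out) t = 896 + 11.600 t; V(163) = 2786.8 L.
No methanol enters, so dm/dt = −Q_out · (m/V).
Separate: dm/m = −Q_out dt/V(t) ⇒ ln(m/m₀) = −(Q_out/(Q_in−Q_out)) ln(V/V₀).
m = m₀ (V₀/V)^(Q_out/(Q_in−Q_out)) = 61.9 × (896/2786.8)^(3.8966) = 0.74384 g.

0.744 g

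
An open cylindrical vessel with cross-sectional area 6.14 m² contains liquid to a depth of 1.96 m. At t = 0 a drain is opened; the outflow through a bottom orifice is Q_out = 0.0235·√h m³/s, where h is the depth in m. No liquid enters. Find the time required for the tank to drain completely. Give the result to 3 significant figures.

732 s

Accumulation of liquid (constant cross-section A): A dh/dt = −0.0235 √h.
∫ h^(−1/2) dh = −(0.0235/A) ∫ dt, giving 2√h = 2√h₀ − (0.0235/A) t.
Set h = 0: 2√h₀ = (0.0235/A) t_empty ⇒ t_empty = 2A√h₀/0.0235.
t_empty = 2·6.14·√1.96/0.0235 = 12.280·1.4000/0.0235 = 731.57 s.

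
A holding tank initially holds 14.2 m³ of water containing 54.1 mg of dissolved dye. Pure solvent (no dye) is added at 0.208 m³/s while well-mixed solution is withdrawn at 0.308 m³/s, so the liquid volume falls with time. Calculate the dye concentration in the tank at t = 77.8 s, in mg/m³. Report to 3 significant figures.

0.731 mg/m³

Total volume: dV/dt = Q_in − Q_out = -0.10000 m³/s, so V(t) = 14.2 − 0.10000 t and V(77.8) = 6.4200 m³.
Solute balance: dm/dt = 0 − Q_out C = −Q_out m/V(t).
dm/m = −Q_out dt/(V₀ − 0.10000 t); integrating gives ln(m/m₀) = −(Q_out/(Q_in−Q_out)) ln(V/V₀).
m = m₀ (V₀/V)^(Q_out/(Q_in−Q_out)) = 54.1 × (14.2/6.4200)^(-3.0800) = 4.6920 mg.
C = m/V = 4.6920/6.4200 = 0.73084 mg/m³.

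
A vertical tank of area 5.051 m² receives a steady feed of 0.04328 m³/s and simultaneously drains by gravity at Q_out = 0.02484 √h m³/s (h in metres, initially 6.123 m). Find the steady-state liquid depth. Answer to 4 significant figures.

3.036 m

Mass balance (ρ constant): A dh/dt = Q_in − 0.02484 √h. At steady state dh/dt = 0:
Q_in = 0.02484 √h_ss ⇒ √h_ss = 0.04328/0.02484 = 1.74235.
h_ss = 1.74235² = 3.03579 m. (Since h₀ = 6.123 m > h_ss, the level will fall toward this value.)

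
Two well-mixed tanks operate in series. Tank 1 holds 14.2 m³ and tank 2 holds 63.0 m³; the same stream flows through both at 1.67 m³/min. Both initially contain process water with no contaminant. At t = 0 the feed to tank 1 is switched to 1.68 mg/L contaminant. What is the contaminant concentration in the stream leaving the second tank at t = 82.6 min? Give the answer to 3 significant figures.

1.44 mg/L

Species balance on tank i: dCᵢ/dt = (Cᵢ₋₁ − Cᵢ)/τᵢ with τᵢ = Vᵢ/Q.
τ₁ = 14.2/1.67 = 8.5030 min; τ₂ = 63.0/1.67 = 37.725 min.
Tank 1: C₁ = C_in(1 − e^(−t/τ₁)). Tank 2 (τ₁ ≠ τ₂): C₂ = C_in[1 − (τ₁ e^(−t/τ₁) − τ₂ e^(−t/τ₂))/(τ₁ − τ₂)].
At t = 82.6: e^(−t/τ₁) = 6.0418e-05, e^(−t/τ₂) = 0.11197.
C₂ = 1.68·[1 − (8.5030·6.0418e-05 − 37.725·0.11197)/(-29.222)] = 1.68·0.85547 = 1.4372 mg/L.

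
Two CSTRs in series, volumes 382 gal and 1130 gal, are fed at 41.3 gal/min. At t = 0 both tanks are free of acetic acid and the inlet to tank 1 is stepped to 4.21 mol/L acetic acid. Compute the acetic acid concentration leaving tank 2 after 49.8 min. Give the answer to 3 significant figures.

3.19 mol/L

Time constants: τᵢ = Vᵢ/Q for each well-mixed tank.
τ₁ = 382/41.3 = 9.2494 min; τ₂ = 1130/41.3 = 27.361 min.
Solving the cascade with C₁(0)=C₂(0)=0 gives C₂(t) = C_in[1 − (τ₁ e^(−t/τ₁) − τ₂ e^(−t/τ₂))/(τ₁ − τ₂)].
At t = 49.8: e^(−t/τ₁) = 0.0045888, e^(−t/τ₂) = 0.16201.
C₂ = 4.21·[1 − (9.2494·0.0045888 − 27.361·0.16201)/(-18.111)] = 4.21·0.75760 = 3.1895 mol/L.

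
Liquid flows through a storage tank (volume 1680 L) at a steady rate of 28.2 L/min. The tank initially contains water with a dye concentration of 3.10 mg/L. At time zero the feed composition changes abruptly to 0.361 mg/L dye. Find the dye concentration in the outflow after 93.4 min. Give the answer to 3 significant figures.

Accumulation = in − out for the solute gives V dC/dt = Q(C_in − C).
Time constant τ = V/Q = 1680/28.2 = 59.574 min.
C approaches C_in exponentially: C(t) = C_in + (C₀ − C_in) e^(−t/τ).
C(93.4) = 0.361 + (3.10 − 0.361)·e^(−93.4/59.574) = 0.361 + (2.7390)·0.20851 = 0.93210 mg/L.

0.932 mg/L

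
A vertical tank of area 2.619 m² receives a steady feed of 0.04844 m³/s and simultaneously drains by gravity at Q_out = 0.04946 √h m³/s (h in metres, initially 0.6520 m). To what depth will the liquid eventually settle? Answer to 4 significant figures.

0.9592 m

Accumulation of liquid (constant cross-section A): A dh/dt = Q_in − 0.04946 √h. At steady state dh/dt = 0:
Q_in = 0.04946 √h_ss ⇒ √h_ss = 0.04844/0.04946 = 0.979377.
h_ss = 0.979377² = 0.959180 m. (Since h₀ = 0.6520 m < h_ss, the level will rise toward this value.)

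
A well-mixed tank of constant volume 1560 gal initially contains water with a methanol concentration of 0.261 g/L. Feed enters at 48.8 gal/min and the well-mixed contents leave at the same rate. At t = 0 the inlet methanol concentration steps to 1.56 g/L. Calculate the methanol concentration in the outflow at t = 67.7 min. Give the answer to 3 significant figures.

Mass balance on the solute (V constant): V dC/dt = Q(C_in − C).
Rewrite as dC/dt + C/τ = C_in/τ, τ = V/Q = 31.967 min.
Solution: C(t) = C_in + (C₀ − C_in) e^(−t/τ).
C(67.7) = 1.56 + (0.261 − 1.56)·e^(−67.7/31.967) = 1.56 + (-1.2990)·0.12030 = 1.4037 g/L.

1.40 g/L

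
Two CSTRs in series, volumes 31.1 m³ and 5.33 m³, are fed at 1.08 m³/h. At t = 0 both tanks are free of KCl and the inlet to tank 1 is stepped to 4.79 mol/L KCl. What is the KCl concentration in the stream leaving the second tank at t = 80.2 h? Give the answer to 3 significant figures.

Species balance on tank i: dCᵢ/dt = (Cᵢ₋₁ − Cᵢ)/τᵢ with τᵢ = Vᵢ/Q.
τ₁ = 31.1/1.08 = 28.796 h; τ₂ = 5.33/1.08 = 4.9352 h.
Solving the cascade with C₁(0)=C₂(0)=0 gives C₂(t) = C_in[1 − (τ₁ e^(−t/τ₁) − τ₂ e^(−t/τ₂))/(τ₁ − τ₂)].
At t = 80.2: e^(−t/τ₁) = 0.061724, e^(−t/τ₂) = 8.7585e-08.
C₂ = 4.79·[1 − (28.796·0.061724 − 4.9352·8.7585e-08)/(23.861)] = 4.79·0.92551 = 4.4332 mol/L.

4.43 mol/L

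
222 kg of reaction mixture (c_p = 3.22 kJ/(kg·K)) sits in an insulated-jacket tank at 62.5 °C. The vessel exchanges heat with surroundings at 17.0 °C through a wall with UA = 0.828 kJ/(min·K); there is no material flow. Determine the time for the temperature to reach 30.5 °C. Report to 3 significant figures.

1050 min

Lumped-capacitance energy balance: M c_p dT/dt = UA(T_amb − T).
τ = M c_p/UA = 863.33 min; T_ss = T_amb = 17.000 °C.
T(t) = T_ss + (T₀ − T_ss)e^(−t/τ); set T = 30.5:
t = −τ ln[(T − T_ss)/(T₀ − T_ss)] = −863.33 · ln(0.29670) = 1049.0 min.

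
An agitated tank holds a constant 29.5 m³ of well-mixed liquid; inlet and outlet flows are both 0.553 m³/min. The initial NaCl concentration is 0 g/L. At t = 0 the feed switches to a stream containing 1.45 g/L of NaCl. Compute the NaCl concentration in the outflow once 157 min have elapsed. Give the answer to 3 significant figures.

Transient balance on the dissolved component: V dC/dt = Q(C_in − C).
Rewrite as dC/dt + C/τ = C_in/τ, τ = V/Q = 53.345 min.
Integrating: C(t) = C_in + (C₀ − C_in) e^(−t/τ).
C(157) = 1.45 + (0 − 1.45)·e^(−157/53.345) = 1.45 + (-1.4500)·0.052703 = 1.3736 g/L.

1.37 g/L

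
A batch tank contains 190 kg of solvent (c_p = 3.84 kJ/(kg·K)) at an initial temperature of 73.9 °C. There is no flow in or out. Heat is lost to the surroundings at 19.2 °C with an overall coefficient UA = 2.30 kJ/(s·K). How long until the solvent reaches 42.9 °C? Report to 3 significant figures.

Lumped-capacitance energy balance: M c_p dT/dt = UA(T_amb − T).
τ = M c_p/UA = 317.22 s; T_ss = T_amb = 19.200 °C.
T(t) = T_ss + (T₀ − T_ss)e^(−t/τ); set T = 42.9:
t = −τ ln[(T − T_ss)/(T₀ − T_ss)] = −317.22 · ln(0.43327) = 265.32 s.

265 s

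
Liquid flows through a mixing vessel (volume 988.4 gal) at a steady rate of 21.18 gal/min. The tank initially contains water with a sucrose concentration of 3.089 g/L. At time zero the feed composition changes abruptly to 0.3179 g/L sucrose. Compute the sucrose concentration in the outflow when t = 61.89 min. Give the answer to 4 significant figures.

Mass balance on the solute (V constant): V dC/dt = Q(C_in − C).
Rewrite as dC/dt + C/τ = C_in/τ, τ = V/Q = 46.6667 min.
Solution: C(t) = C_in + (C₀ − C_in) e^(−t/τ).
C(61.89) = 0.3179 + (3.089 − 0.3179)·e^(−61.89/46.6667) = 0.3179 + (2.77110)·0.265480 = 1.05357 g/L.

1.054 g/L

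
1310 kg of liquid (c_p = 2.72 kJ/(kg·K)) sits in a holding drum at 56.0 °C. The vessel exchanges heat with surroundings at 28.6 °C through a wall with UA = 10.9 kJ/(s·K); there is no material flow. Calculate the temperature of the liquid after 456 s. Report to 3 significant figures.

35.4 °C

Lumped-capacitance energy balance: M c_p dT/dt = UA(T_amb − T).
dT/dt = (T_ss − T)/τ with T_ss = T_amb = 28.600 °C, τ = M c_p/UA = 1310·2.72/10.9 = 326.90 s.
This is linear first-order; T(t) = T_ss + (T₀ − T_ss) e^(−t/τ).
T(456) = 28.600 + (27.400)·0.24785 = 35.391 °C.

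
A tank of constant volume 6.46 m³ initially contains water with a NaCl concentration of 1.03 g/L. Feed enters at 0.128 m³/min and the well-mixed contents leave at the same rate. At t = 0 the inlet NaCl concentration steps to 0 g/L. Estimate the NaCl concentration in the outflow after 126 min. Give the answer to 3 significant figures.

Unsteady species balance (constant V, well mixed): V dC/dt = Q(C_in − C).
Time constant τ = V/Q = 6.46/0.128 = 50.469 min.
Integrating: C(t) = C_in + (C₀ − C_in) e^(−t/τ).
C(126) = 0 + (1.03 − 0)·e^(−126/50.469) = 0 + (1.0300)·0.082365 = 0.084836 g/L.

0.0848 g/L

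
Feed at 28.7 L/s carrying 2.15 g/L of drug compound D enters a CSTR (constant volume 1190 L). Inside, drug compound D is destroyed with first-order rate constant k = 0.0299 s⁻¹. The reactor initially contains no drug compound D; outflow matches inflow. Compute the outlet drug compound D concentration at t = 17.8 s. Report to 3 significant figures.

0.593 g/L

V dC/dt = Q(C_in − C) − k V C.
dC/dt = (Q/V) C_in − (Q/V + k) C; effective rate a = Q/V + k = 0.024118 + 0.0299 = 0.054018 s⁻¹.
C_ss = Q C_in/(Q + kV) = 0.95993 g/L; C(t) = C_ss + (C₀ − C_ss) e^(−a t).
C(17.8) = 0.95993 + (-0.95993)·e^(−0.054018·17.8) = 0.95993 + (-0.95993)·0.38231 = 0.59293 g/L.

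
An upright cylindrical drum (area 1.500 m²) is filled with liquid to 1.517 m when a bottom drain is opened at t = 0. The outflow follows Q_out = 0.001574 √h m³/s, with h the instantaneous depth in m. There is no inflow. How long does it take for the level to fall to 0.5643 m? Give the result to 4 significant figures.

915.8 s

A dh/dt = −Q_out = −0.001574 √h.
∫ h^(−1/2) dh = −(0.001574/A) ∫ dt, giving 2√h = 2√h₀ − (0.001574/A) t.
t = 2A(√h₀ − √h)/0.001574 = 2·1.500·(√1.517 − √0.5643)/0.001574
  = 3.00000 × (1.23167 − 0.751199) / 0.001574 = 915.756 s.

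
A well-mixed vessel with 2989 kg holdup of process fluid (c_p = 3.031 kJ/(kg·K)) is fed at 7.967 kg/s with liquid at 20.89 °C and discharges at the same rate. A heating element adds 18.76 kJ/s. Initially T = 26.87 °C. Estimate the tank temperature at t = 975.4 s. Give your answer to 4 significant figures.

22.05 °C

M c_p dT/dt = ṁ c_p (T_in − T) + Q̇.
Rearrange: dT/dt = (T_ss − T)/τ with τ = M/ṁ = 375.173 s and T_ss = T_in + Q̇/(ṁ c_p) = 21.6669 °C.
Integrating: T(t) = T_ss + (T₀ − T_ss) e^(−t/τ).
T(975.4) = 21.6669 + (5.20312)·e^(−975.4/375.173) = 21.6669 + (5.20312)·0.0742832 = 22.0534 °C.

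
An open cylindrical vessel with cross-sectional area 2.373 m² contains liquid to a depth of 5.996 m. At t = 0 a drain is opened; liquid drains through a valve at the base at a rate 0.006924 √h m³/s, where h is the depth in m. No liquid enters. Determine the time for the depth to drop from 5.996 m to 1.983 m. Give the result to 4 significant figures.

With no inflow, A dh/dt = −0.006924 √h.
This is separable: 2 d(√h)/dt = −0.006924/A, so √h = √h₀ − (0.006924/(2A)) t.
t = 2A(√h₀ − √h)/0.006924 = 2·2.373·(√5.996 − √1.983)/0.006924
  = 4.74600 × (2.44867 − 1.40819) / 0.006924 = 713.191 s.

713.2 s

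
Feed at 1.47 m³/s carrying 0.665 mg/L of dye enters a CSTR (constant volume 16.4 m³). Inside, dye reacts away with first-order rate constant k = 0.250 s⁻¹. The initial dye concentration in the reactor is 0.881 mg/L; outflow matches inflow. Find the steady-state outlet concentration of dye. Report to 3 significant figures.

0.176 mg/L

Species balance: V dC/dt = Q C_in − Q C − k V C.
Steady state (dC/dt = 0): C_ss = Q C_in/(Q + kV) = C_in/(1 + kV/Q).
C_ss = 1.47·0.665/(1.47 + 0.250·16.4) = 0.97755/5.5700 = 0.17550 mg/L.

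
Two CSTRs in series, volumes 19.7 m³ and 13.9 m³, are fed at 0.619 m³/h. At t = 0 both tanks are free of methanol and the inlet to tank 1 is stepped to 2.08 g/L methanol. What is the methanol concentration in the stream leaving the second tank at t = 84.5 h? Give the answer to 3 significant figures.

Each tank obeys Vᵢ dCᵢ/dt = Q(Cᵢ₋₁ − Cᵢ), so τᵢ = Vᵢ/Q.
τ₁ = 19.7/0.619 = 31.826 h; τ₂ = 13.9/0.619 = 22.456 h.
Solving the cascade with C₁(0)=C₂(0)=0 gives C₂(t) = C_in[1 − (τ₁ e^(−t/τ₁) − τ₂ e^(−t/τ₂))/(τ₁ − τ₂)].
At t = 84.5: e^(−t/τ₁) = 0.070292, e^(−t/τ₂) = 0.023214.
C₂ = 2.08·[1 − (31.826·0.070292 − 22.456·0.023214)/(9.3700)] = 2.08·0.81688 = 1.6991 g/L.

1.70 g/L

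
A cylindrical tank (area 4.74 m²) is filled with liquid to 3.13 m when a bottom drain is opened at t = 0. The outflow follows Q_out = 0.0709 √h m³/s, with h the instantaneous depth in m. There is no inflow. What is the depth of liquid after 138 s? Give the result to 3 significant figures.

With no inflow, A dh/dt = −0.0709 √h.
Separate and integrate: 2(√h − √h₀) = −(0.0709/A) t.
√h = √3.13 − 0.0709·138/(2·4.74) = 1.7692 − 1.0321 = 0.73709.
h = 0.73709² = 0.54330 m.

0.543 m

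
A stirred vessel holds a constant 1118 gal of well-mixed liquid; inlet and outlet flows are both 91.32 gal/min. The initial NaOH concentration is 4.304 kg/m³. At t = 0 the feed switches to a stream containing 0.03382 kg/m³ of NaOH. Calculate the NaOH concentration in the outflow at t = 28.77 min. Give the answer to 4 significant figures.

0.4411 kg/m³

Mass balance on the solute (V constant): V dC/dt = Q(C_in − C).
Rewrite as dC/dt + C/τ = C_in/τ, τ = V/Q = 12.2427 min.
Integrating: C(t) = C_in + (C₀ − C_in) e^(−t/τ).
C(28.77) = 0.03382 + (4.304 − 0.03382)·e^(−28.77/12.2427) = 0.03382 + (4.27018)·0.0953712 = 0.441072 kg/m³.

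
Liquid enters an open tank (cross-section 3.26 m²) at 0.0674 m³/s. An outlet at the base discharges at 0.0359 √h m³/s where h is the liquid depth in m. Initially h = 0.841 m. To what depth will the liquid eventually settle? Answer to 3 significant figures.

Mass balance (ρ constant): A dh/dt = Q_in − 0.0359 √h. At steady state dh/dt = 0:
Q_in = 0.0359 √h_ss ⇒ √h_ss = 0.0674/0.0359 = 1.8774.
h_ss = 1.8774² = 3.5248 m. (Since h₀ = 0.841 m < h_ss, the level will rise toward this value.)

3.52 m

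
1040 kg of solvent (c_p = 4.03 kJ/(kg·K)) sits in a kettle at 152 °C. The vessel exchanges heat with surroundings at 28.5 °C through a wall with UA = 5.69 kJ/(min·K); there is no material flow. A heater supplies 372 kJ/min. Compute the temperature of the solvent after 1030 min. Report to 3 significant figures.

M c_p dT/dt = −UA(T − T_amb) + Q̇.
dT/dt = (T_ss − T)/τ with T_ss = T_amb + Q̇/UA = 28.5 + 372/5.69 = 93.878 °C, τ = M c_p/UA = 1040·4.03/5.69 = 736.59 min.
This is linear first-order; T(t) = T_ss + (T₀ − T_ss) e^(−t/τ).
T(1030) = 93.878 + (58.122)·0.24701 = 108.23 °C.

108 °C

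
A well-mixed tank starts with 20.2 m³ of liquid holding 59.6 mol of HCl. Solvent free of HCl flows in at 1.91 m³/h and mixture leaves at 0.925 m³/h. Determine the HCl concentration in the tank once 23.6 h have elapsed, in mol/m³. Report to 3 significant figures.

Let m(t) be the amount of HCl. Volume: V(t) = V₀ + (Q_in − Q_out) t = 20.2 + 0.98500 t; V(23.6) = 43.446 m³.
Solute balance: dm/dt = 0 − Q_out C = −Q_out m/V(t).
Separate: dm/m = −Q_out dt/V(t) ⇒ ln(m/m₀) = −(Q_out/(Q_in−Q_out)) ln(V/V₀).
m = m₀ (V₀/V)^(Q_out/(Q_in−Q_out)) = 59.6 × (20.2/43.446)^(0.93909) = 29.034 mol.
C = m/V = 29.034/43.446 = 0.66828 mol/m³.

0.668 mol/m³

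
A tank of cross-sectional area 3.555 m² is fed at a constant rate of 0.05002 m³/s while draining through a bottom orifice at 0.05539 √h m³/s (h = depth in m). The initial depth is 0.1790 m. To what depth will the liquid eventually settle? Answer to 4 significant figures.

0.8155 m

A dh/dt = Q_in − 0.05539 √h. Steady state requires inflow = outflow:
Q_in = 0.05539 √h_ss ⇒ √h_ss = 0.05002/0.05539 = 0.903051.
h_ss = 0.903051² = 0.815501 m. (Since h₀ = 0.1790 m < h_ss, the level will rise toward this value.)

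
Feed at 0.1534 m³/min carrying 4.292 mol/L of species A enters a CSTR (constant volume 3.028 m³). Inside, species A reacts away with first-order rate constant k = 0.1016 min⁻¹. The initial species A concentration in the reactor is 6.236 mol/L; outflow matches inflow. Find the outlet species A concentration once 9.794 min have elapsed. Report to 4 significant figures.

Accumulation = in − out − consumed: V dC/dt = Q C_in − Q C − k V C.
This is linear with rate a = Q/V + k = 0.152261 min⁻¹.
C_ss = Q C_in/(Q + kV) = 1.42805 mol/L; C(t) = C_ss + (C₀ − C_ss) e^(−a t).
C(9.794) = 1.42805 + (4.80795)·e^(−0.152261·9.794) = 1.42805 + (4.80795)·0.225094 = 2.51028 mol/L.

2.510 mol/L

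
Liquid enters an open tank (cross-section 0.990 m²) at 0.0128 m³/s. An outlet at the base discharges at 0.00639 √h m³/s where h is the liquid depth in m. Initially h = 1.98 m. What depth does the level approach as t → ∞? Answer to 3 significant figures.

Volume balance on the tank: A dh/dt = Q_in − 0.00639 √h. At steady state dh/dt = 0:
Q_in = 0.00639 √h_ss ⇒ √h_ss = 0.0128/0.00639 = 2.0031.
h_ss = 2.0031² = 4.0125 m. (Since h₀ = 1.98 m < h_ss, the level will rise toward this value.)

4.01 m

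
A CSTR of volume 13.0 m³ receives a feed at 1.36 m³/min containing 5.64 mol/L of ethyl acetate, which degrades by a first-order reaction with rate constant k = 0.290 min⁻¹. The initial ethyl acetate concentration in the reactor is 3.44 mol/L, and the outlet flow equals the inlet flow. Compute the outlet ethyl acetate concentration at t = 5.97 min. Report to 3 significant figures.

1.68 mol/L

Accumulation = in − out − consumed: V dC/dt = Q C_in − Q C − k V C.
This is linear with rate a = Q/V + k = 0.39462 min⁻¹.
C_ss = Q C_in/(Q + kV) = 1.4952 mol/L; C(t) = C_ss + (C₀ − C_ss) e^(−a t).
C(5.97) = 1.4952 + (1.9448)·e^(−0.39462·5.97) = 1.4952 + (1.9448)·0.094813 = 1.6796 mol/L.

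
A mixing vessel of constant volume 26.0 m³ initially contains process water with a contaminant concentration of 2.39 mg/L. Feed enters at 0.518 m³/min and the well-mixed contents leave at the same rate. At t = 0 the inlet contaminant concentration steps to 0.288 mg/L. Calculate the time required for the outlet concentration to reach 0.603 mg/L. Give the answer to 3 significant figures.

95.3 min

Unsteady species balance (constant V, well mixed): V dC/dt = Q(C_in − C), so τ = V/Q = 50.193 min.
C(t) = C_in + (C₀ − C_in) e^(−t/τ). Set C = 0.603 and solve for t:
e^(−t/τ) = (C − C_in)/(C₀ − C_in) = (0.603 − 0.288)/(2.39 − 0.288) = 0.14986
t = −τ ln(…) = 50.193 × 1.8981 = 95.270 min.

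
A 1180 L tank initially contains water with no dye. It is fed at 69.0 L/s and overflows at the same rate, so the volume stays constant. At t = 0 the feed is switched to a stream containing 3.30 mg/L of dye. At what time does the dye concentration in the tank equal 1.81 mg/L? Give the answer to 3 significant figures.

Species balance: V dC/dt = Q(C_in − C) ⇒ τ = V/Q = 17.101 s.
C(t) = C_in + (C₀ − C_in) e^(−t/τ). Set C = 1.81 and solve for t:
e^(−t/τ) = (C − C_in)/(C₀ − C_in) = (1.81 − 3.30)/(0 − 3.30) = 0.45152
t = −τ ln(…) = 17.101 × 0.79515 = 13.598 s.

13.6 s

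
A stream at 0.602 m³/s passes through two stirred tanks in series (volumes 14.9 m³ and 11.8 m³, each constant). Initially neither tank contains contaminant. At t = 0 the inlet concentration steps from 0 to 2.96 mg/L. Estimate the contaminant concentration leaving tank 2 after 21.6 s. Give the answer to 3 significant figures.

Each tank obeys Vᵢ dCᵢ/dt = Q(Cᵢ₋₁ − Cᵢ), so τᵢ = Vᵢ/Q.
τ₁ = 14.9/0.602 = 24.751 s; τ₂ = 11.8/0.602 = 19.601 s.
Solving the cascade with C₁(0)=C₂(0)=0 gives C₂(t) = C_in[1 − (τ₁ e^(−t/τ₁) − τ₂ e^(−t/τ₂))/(τ₁ − τ₂)].
At t = 21.6: e^(−t/τ₁) = 0.41782, e^(−t/τ₂) = 0.33222.
C₂ = 2.96·[1 − (24.751·0.41782 − 19.601·0.33222)/(5.1495)] = 2.96·0.25632 = 0.75872 mg/L.

0.759 mg/L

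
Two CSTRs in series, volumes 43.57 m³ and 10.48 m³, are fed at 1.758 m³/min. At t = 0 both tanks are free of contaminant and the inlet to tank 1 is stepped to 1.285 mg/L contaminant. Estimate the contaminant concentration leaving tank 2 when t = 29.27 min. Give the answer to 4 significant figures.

Time constants: τᵢ = Vᵢ/Q for each well-mixed tank.
τ₁ = 43.57/1.758 = 24.7838 min; τ₂ = 10.48/1.758 = 5.96132 min.
Solving the cascade with C₁(0)=C₂(0)=0 gives C₂(t) = C_in[1 − (τ₁ e^(−t/τ₁) − τ₂ e^(−t/τ₂))/(τ₁ − τ₂)].
At t = 29.27: e^(−t/τ₁) = 0.306968, e^(−t/τ₂) = 0.00737259.
C₂ = 1.285·[1 − (24.7838·0.306968 − 5.96132·0.00737259)/(18.8225)] = 1.285·0.598146 = 0.768618 mg/L.

0.7686 mg/L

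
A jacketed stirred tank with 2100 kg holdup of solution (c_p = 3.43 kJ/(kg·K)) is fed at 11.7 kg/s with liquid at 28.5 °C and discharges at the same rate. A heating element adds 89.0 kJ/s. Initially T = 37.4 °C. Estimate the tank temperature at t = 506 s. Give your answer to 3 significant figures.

M c_p dT/dt = ṁ c_p (T_in − T) + Q̇.
Rearrange: dT/dt = (T_ss − T)/τ with τ = M/ṁ = 179.49 s and T_ss = T_in + Q̇/(ṁ c_p) = 30.718 °C.
Solution: T(t) = T_ss + (T₀ − T_ss) e^(−t/τ).
T(506) = 30.718 + (6.6823)·e^(−506/179.49) = 30.718 + (6.6823)·0.059657 = 31.116 °C.

31.1 °C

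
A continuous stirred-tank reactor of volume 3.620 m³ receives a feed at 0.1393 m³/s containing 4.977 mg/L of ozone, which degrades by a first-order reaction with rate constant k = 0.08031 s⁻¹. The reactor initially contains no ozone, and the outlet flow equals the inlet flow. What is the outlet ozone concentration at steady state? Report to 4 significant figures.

V dC/dt = Q(C_in − C) − k V C.
At steady state: 0 = Q C_in − (Q + kV) C_ss, so C_ss = Q C_in/(Q + kV).
C_ss = 0.1393·4.977/(0.1393 + 0.08031·3.620) = 0.693296/0.430022 = 1.61223 mg/L.

1.612 mg/L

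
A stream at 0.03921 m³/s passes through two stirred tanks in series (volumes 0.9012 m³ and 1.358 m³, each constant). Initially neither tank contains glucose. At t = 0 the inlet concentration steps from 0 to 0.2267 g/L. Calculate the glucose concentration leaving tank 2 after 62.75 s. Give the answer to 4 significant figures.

Each tank obeys Vᵢ dCᵢ/dt = Q(Cᵢ₋₁ − Cᵢ), so τᵢ = Vᵢ/Q.
τ₁ = 0.9012/0.03921 = 22.9839 s; τ₂ = 1.358/0.03921 = 34.6340 s.
Tank 1: C₁ = C_in(1 − e^(−t/τ₁)). Tank 2 (τ₁ ≠ τ₂): C₂ = C_in[1 − (τ₁ e^(−t/τ₁) − τ₂ e^(−t/τ₂))/(τ₁ − τ₂)].
At t = 62.75: e^(−t/τ₁) = 0.0652083, e^(−t/τ₂) = 0.163359.
C₂ = 0.2267·[1 − (22.9839·0.0652083 − 34.6340·0.163359)/(-11.6501)] = 0.2267·0.643003 = 0.145769 g/L.

0.1458 g/L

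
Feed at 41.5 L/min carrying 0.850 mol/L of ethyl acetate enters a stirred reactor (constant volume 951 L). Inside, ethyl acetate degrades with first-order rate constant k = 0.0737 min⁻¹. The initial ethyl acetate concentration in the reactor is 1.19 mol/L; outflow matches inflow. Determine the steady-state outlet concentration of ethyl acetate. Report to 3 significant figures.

Accumulation = in − out − consumed: V dC/dt = Q C_in − Q C − k V C.
Steady state (dC/dt = 0): C_ss = Q C_in/(Q + kV) = C_in/(1 + kV/Q).
C_ss = 41.5·0.850/(41.5 + 0.0737·951) = 35.275/111.59 = 0.31612 mol/L.

0.316 mol/L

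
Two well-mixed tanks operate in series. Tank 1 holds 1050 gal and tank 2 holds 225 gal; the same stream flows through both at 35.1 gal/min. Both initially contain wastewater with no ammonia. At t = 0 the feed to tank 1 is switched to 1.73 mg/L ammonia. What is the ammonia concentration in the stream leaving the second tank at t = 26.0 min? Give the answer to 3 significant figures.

0.815 mg/L

Species balance on tank i: dCᵢ/dt = (Cᵢ₋₁ − Cᵢ)/τᵢ with τᵢ = Vᵢ/Q.
τ₁ = 1050/35.1 = 29.915 min; τ₂ = 225/35.1 = 6.4103 min.
Solving the cascade with C₁(0)=C₂(0)=0 gives C₂(t) = C_in[1 − (τ₁ e^(−t/τ₁) − τ₂ e^(−t/τ₂))/(τ₁ − τ₂)].
At t = 26.0: e^(−t/τ₁) = 0.41931, e^(−t/τ₂) = 0.017318.
C₂ = 1.73·[1 − (29.915·0.41931 − 6.4103·0.017318)/(23.504)] = 1.73·0.47105 = 0.81492 mg/L.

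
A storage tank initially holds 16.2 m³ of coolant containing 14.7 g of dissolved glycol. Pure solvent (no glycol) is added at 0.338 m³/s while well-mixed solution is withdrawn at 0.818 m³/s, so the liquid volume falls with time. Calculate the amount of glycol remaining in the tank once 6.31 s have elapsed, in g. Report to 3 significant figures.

Let m(t) be the amount of glycol. Volume: V(t) = V₀ + (Q_in − Q_out) t = 16.2 − 0.48000 t; V(6.31) = 13.171 m³.
No glycol enters, so dm/dt = −Q_out · (m/V).
Separate: dm/m = −Q_out dt/V(t) ⇒ ln(m/m₀) = −(Q_out/(Q_in−Q_out)) ln(V/V₀).
m = m₀ (V₀/V)^(Q_out/(Q_in−Q_out)) = 14.7 × (16.2/13.171)^(-1.7042) = 10.331 g.

10.3 g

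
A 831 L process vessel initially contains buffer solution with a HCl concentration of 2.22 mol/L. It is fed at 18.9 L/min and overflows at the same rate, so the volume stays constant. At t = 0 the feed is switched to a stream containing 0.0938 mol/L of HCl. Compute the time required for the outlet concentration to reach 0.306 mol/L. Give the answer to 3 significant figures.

Transient balance on the dissolved component: V dC/dt = Q(C_in − C), so τ = V/Q = 43.968 min.
C(t) = C_in + (C₀ − C_in) e^(−t/τ). Set C = 0.306 and solve for t:
e^(−t/τ) = (C − C_in)/(C₀ − C_in) = (0.306 − 0.0938)/(2.22 − 0.0938) = 0.099802
t = −τ ln(…) = 43.968 × 2.3046 = 101.33 min.

101 min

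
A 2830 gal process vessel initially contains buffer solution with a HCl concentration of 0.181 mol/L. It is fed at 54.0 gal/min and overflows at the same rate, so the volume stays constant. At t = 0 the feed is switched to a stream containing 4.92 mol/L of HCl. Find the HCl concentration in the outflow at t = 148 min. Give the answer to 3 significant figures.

4.64 mol/L

Species balance on the tank: V dC/dt = Q(C_in − C).
Rewrite as dC/dt + C/τ = C_in/τ, τ = V/Q = 52.407 min.
Integrating: C(t) = C_in + (C₀ − C_in) e^(−t/τ).
C(148) = 4.92 + (0.181 − 4.92)·e^(−148/52.407) = 4.92 + (-4.7390)·0.059366 = 4.6387 mol/L.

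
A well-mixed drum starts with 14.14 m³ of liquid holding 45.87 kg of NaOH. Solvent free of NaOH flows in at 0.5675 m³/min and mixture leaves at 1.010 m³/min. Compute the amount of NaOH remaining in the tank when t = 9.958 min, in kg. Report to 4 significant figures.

Let m(t) be the amount of NaOH. Volume: V(t) = V₀ + (Q_in − Q_out) t = 14.14 − 0.442500 t; V(9.958) = 9.73359 m³.
Solute balance: dm/dt = 0 − Q_out C = −Q_out m/V(t).
dm/m = −Q_out dt/(V₀ − 0.442500 t); integrating gives ln(m/m₀) = −(Q_out/(Q_in−Q_out)) ln(V/V₀).
m = m₀ (V₀/V)^(Q_out/(Q_in−Q_out)) = 45.87 × (14.14/9.73359)^(-2.28249) = 19.5597 kg.

19.56 kg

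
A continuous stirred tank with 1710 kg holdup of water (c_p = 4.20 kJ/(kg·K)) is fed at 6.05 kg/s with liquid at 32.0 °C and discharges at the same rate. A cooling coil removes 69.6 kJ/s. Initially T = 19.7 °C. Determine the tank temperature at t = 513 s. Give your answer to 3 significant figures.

27.7 °C

M c_p dT/dt = ṁ c_p (T_in − T) − Q̇.
τ = M/ṁ = 282.64 s; T_ss = T_in − Q̇/(ṁ c_p) = 32.0 − 69.6/(6.05·4.20) = 29.261 °C.
This is linear first-order; T(t) = T_ss + (T₀ − T_ss) e^(−t/τ).
T(513) = 29.261 + (-9.5609)·e^(−513/282.64) = 29.261 + (-9.5609)·0.16284 = 27.704 °C.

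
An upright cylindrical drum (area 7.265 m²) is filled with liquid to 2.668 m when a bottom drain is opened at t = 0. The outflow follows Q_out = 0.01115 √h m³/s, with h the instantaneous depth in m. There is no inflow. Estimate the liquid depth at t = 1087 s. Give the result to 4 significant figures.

0.6388 m

With no inflow, A dh/dt = −0.01115 √h.
∫ h^(−1/2) dh = −(0.01115/A) ∫ dt, giving 2√h = 2√h₀ − (0.01115/A) t.
√h = √2.668 − 0.01115·1087/(2·7.265) = 1.63340 − 0.834140 = 0.799262.
h = 0.799262² = 0.638819 m.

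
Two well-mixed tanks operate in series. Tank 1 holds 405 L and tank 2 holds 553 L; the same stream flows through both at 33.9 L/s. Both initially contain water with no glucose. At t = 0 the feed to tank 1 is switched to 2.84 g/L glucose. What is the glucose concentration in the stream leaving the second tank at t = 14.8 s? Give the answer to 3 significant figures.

Time constants: τᵢ = Vᵢ/Q for each well-mixed tank.
τ₁ = 405/33.9 = 11.947 s; τ₂ = 553/33.9 = 16.313 s.
Solving the cascade with C₁(0)=C₂(0)=0 gives C₂(t) = C_in[1 − (τ₁ e^(−t/τ₁) − τ₂ e^(−t/τ₂))/(τ₁ − τ₂)].
At t = 14.8: e^(−t/τ₁) = 0.28973, e^(−t/τ₂) = 0.40362.
C₂ = 2.84·[1 − (11.947·0.28973 − 16.313·0.40362)/(-4.3658)] = 2.84·0.28470 = 0.80854 g/L.

0.809 g/L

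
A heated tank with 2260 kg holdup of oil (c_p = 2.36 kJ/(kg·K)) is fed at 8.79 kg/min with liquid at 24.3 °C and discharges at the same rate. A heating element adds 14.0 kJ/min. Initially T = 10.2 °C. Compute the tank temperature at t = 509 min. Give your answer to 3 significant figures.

22.9 °C

M c_p dT/dt = ṁ c_p (T_in − T) + Q̇.
Rearrange: dT/dt = (T_ss − T)/τ with τ = M/ṁ = 257.11 min and T_ss = T_in + Q̇/(ṁ c_p) = 24.975 °C.
Integrating: T(t) = T_ss + (T₀ − T_ss) e^(−t/τ).
T(509) = 24.975 + (-14.775)·e^(−509/257.11) = 24.975 + (-14.775)·0.13811 = 22.934 °C.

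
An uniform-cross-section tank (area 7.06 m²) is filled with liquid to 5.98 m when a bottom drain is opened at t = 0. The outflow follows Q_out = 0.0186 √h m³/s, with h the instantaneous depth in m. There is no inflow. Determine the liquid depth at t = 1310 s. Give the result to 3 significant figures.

With no inflow, A dh/dt = −0.0186 √h.
∫ h^(−1/2) dh = −(0.0186/A) ∫ dt, giving 2√h = 2√h₀ − (0.0186/A) t.
√h = √5.98 − 0.0186·1310/(2·7.06) = 2.4454 − 1.7256 = 0.71977.
h = 0.71977² = 0.51806 m.

0.518 m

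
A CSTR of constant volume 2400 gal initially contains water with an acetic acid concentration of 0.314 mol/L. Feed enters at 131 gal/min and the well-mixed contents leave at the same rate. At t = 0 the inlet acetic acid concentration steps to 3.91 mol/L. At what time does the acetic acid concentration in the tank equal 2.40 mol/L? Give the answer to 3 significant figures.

15.9 min

Mass balance on the solute (V constant): V dC/dt = Q(C_in − C), so τ = V/Q = 18.321 min.
C(t) = C_in + (C₀ − C_in) e^(−t/τ). Set C = 2.40 and solve for t:
e^(−t/τ) = (C − C_in)/(C₀ − C_in) = (2.40 − 3.91)/(0.314 − 3.91) = 0.41991
t = −τ ln(…) = 18.321 × 0.86771 = 15.897 min.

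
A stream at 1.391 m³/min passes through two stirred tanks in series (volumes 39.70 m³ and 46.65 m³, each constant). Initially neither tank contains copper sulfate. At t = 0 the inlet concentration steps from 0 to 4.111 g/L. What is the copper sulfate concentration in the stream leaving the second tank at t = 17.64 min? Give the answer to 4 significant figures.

0.4607 g/L

Species balance on tank i: dCᵢ/dt = (Cᵢ₋₁ − Cᵢ)/τᵢ with τᵢ = Vᵢ/Q.
τ₁ = 39.70/1.391 = 28.5406 min; τ₂ = 46.65/1.391 = 33.5370 min.
Solving the cascade with C₁(0)=C₂(0)=0 gives C₂(t) = C_in[1 − (τ₁ e^(−t/τ₁) − τ₂ e^(−t/τ₂))/(τ₁ − τ₂)].
At t = 17.64: e^(−t/τ₁) = 0.538986, e^(−t/τ₂) = 0.590972.
C₂ = 4.111·[1 − (28.5406·0.538986 − 33.5370·0.590972)/(-4.99641)] = 4.111·0.112066 = 0.460705 g/L.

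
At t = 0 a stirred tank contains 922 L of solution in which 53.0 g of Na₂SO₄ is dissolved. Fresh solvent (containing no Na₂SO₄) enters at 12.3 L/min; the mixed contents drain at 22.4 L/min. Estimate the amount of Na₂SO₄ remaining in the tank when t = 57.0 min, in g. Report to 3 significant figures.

6.04 g

Let m(t) be the amount of Na₂SO₄. Volume: V(t) = V₀ + (Q_in − Q_out) t = 922 − 10.100 t; V(57.0) = 346.30 L.
Solute balance: dm/dt = 0 − Q_out C = −Q_out m/V(t).
Separate: dm/m = −Q_out dt/V(t) ⇒ ln(m/m₀) = −(Q_out/(Q_in−Q_out)) ln(V/V₀).
m = m₀ (V₀/V)^(Q_out/(Q_in−Q_out)) = 53.0 × (922/346.30)^(-2.2178) = 6.0407 g.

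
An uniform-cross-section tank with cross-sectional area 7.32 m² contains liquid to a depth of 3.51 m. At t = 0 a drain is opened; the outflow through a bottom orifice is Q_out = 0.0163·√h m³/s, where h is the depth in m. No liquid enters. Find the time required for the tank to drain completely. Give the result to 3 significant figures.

Accumulation of liquid (constant cross-section A): A dh/dt = −0.0163 √h.
∫ h^(−1/2) dh = −(0.0163/A) ∫ dt, giving 2√h = 2√h₀ − (0.0163/A) t.
Set h = 0: 2√h₀ = (0.0163/A) t_empty ⇒ t_empty = 2A√h₀/0.0163.
t_empty = 2·7.32·√3.51/0.0163 = 14.640·1.8735/0.0163 = 1682.7 s.

1680 s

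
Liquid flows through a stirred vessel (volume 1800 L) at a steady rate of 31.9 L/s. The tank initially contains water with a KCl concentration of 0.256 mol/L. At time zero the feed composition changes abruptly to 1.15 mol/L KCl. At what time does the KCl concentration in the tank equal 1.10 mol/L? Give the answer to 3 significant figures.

Species balance: V dC/dt = Q(C_in − C) ⇒ τ = V/Q = 56.426 s.
C(t) = C_in + (C₀ − C_in) e^(−t/τ). Set C = 1.10 and solve for t:
e^(−t/τ) = (C − C_in)/(C₀ − C_in) = (1.10 − 1.15)/(0.256 − 1.15) = 0.055928
t = −τ ln(…) = 56.426 × 2.8837 = 162.72 s.

163 s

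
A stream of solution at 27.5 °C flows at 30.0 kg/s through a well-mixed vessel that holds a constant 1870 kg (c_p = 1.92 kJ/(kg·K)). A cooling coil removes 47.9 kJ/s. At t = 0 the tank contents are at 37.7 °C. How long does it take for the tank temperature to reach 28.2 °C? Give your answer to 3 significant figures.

123 s

M c_p dT/dt = ṁ c_p (T_in − T) − Q̇.
τ = M/ṁ = 62.333 s; T_ss = T_in − Q̇/(ṁ c_p) = 26.668 °C.
T(t) = T_ss + (T₀ − T_ss) e^(−t/τ). Set T = 28.2:
e^(−t/τ) = (28.2 − 26.668)/(37.7 − 26.668) = 0.13884
t = −62.333 · ln(0.13884) = 123.07 s.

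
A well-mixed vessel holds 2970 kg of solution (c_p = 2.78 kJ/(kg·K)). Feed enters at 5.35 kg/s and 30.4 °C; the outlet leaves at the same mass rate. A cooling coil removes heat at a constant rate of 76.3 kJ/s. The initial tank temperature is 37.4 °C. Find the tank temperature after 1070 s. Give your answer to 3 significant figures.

27.0 °C

M c_p dT/dt = ṁ c_p (T_in − T) − Q̇.
Rearrange: dT/dt = (T_ss − T)/τ with τ = M/ṁ = 555.14 s and T_ss = T_in − Q̇/(ṁ c_p) = 25.270 °C.
This is linear first-order; T(t) = T_ss + (T₀ − T_ss) e^(−t/τ).
T(1070) = 25.270 + (12.130)·e^(−1070/555.14) = 25.270 + (12.130)·0.14552 = 27.035 °C.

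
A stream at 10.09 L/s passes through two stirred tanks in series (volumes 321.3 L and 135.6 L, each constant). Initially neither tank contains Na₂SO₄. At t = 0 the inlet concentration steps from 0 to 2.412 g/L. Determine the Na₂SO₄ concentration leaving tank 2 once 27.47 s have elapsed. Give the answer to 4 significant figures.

0.8788 g/L

Time constants: τᵢ = Vᵢ/Q for each well-mixed tank.
τ₁ = 321.3/10.09 = 31.8434 s; τ₂ = 135.6/10.09 = 13.4390 s.
Solving the cascade with C₁(0)=C₂(0)=0 gives C₂(t) = C_in[1 − (τ₁ e^(−t/τ₁) − τ₂ e^(−t/τ₂))/(τ₁ − τ₂)].
At t = 27.47: e^(−t/τ₁) = 0.422038, e^(−t/τ₂) = 0.129504.
C₂ = 2.412·[1 − (31.8434·0.422038 − 13.4390·0.129504)/(18.4044)] = 2.412·0.364350 = 0.878812 g/L.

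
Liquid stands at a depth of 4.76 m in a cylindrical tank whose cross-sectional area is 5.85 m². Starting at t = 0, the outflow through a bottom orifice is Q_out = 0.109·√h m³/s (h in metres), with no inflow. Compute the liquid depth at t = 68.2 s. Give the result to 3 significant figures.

2.39 m

With no inflow, A dh/dt = −0.109 √h.
This is separable: 2 d(√h)/dt = −0.109/A, so √h = √h₀ − (0.109/(2A)) t.
√h = √4.76 − 0.109·68.2/(2·5.85) = 2.1817 − 0.63537 = 1.5464.
h = 1.5464² = 2.3913 m.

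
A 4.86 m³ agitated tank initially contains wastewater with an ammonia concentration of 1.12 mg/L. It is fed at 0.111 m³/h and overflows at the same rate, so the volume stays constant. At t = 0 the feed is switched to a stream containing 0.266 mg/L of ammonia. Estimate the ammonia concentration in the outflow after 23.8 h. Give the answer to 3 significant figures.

Transient balance on the dissolved component: V dC/dt = Q(C_in − C).
Rewrite as dC/dt + C/τ = C_in/τ, τ = V/Q = 43.784 h.
This is linear first-order; C(t) = C_in + (C₀ − C_in) e^(−t/τ).
C(23.8) = 0.266 + (1.12 − 0.266)·e^(−23.8/43.784) = 0.266 + (0.85400)·0.58067 = 0.76189 mg/L.

0.762 mg/L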